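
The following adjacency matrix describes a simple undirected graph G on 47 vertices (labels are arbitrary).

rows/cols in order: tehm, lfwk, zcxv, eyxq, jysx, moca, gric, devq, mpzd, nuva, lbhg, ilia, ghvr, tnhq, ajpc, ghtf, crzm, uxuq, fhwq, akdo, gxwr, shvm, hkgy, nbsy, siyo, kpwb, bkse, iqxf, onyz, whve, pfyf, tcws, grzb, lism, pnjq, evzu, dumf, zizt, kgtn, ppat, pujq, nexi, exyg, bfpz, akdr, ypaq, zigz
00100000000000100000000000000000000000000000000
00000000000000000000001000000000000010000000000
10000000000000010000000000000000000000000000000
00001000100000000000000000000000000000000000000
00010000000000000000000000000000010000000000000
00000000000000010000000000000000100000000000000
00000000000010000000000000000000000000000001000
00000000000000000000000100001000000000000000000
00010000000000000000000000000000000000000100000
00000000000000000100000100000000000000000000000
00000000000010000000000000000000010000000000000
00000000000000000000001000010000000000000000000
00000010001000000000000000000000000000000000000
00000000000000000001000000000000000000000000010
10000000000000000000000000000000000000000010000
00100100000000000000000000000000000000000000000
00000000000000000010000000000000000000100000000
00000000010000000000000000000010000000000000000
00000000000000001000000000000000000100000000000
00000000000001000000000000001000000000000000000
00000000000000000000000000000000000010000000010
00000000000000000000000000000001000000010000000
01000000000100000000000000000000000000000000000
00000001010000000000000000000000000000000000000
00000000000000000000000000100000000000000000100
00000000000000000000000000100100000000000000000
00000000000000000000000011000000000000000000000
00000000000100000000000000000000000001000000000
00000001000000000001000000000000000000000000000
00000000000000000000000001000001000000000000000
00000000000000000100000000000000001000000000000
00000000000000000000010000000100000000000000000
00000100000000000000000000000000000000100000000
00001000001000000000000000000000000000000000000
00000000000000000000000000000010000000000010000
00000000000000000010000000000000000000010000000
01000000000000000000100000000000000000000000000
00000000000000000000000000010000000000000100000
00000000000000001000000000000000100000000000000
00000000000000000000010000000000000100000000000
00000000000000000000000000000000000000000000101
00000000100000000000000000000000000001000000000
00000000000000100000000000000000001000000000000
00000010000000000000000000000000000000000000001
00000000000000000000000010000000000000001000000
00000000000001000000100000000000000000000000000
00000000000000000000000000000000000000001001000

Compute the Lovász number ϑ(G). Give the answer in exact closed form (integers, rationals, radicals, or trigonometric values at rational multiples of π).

N(iqxf) = {ilia, zizt}, |N(iqxf)| = 2.
N(akdo) = {tnhq, onyz}, |N(akdo)| = 2.
deg(zcxv) = 2; N(zcxv) = {tehm, ghtf}.
N(nuva) = {uxuq, nbsy}, |N(nuva)| = 2.
deg(v) = 2 for all v (|V|=47); this is C_{47}, the 47-cycle.
spec(A) ≈ [2.0, 1.9822, 1.9289, 1.8413, 1.7208, 1.5696, 1.3904, 1.1864, 0.9612, 0.7188, 0.4636, 0.2002, -0.0668, -0.3327, -0.5926, -0.8419, -1.0762, -1.2913, -1.4833, -1.6489, -1.785, -1.8893, -1.9599, -1.9955] (distinct, 4 d.p.).
ϑ = −N·λ_min/(λ_max−λ_min) = −47·(-2*cos(pi/47))/(2−(-2*cos(pi/47))) = 47*cos(pi/47)/(cos(pi/47) + 1).
ϑ(G) ≈ 23.473731.
Lovász sandwich 23 ≤ 47*cos(pi/47)/(cos(pi/47) + 1) ≤ 24: both strict.

47*cos(pi/47)/(cos(pi/47) + 1)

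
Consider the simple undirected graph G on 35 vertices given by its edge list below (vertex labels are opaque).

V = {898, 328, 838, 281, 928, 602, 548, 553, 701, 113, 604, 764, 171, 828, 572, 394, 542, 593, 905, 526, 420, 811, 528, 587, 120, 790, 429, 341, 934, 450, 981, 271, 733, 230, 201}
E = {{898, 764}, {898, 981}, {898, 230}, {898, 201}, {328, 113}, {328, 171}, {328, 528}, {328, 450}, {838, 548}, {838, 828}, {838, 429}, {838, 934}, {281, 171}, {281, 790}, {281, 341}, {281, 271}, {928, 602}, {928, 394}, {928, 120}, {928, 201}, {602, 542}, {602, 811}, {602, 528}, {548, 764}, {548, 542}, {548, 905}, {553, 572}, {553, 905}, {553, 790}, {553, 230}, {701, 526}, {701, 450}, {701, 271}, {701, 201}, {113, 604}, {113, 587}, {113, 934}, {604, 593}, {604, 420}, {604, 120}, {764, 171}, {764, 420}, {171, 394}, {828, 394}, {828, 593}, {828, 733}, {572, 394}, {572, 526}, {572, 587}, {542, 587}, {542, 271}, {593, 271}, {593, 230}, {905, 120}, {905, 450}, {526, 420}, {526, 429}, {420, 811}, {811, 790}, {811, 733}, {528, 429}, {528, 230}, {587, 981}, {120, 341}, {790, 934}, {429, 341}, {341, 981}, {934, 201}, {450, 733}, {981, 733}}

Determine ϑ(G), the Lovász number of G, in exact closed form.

15

N(572) = {553, 394, 526, 587}, |N(572)| = 4.
N(429) = {838, 526, 528, 341}, |N(429)| = 4.
deg(528) = 4; N(528) = {328, 602, 429, 230}.
deg(838) = 4; N(838) = {548, 828, 429, 934}.
4-regular, N=35; Kneser-type, 3-subsets of [7].
The 4 distinct eigenvalues: [4.0, 2.0, -1.0, -3.0].
Lovász: ϑ = −35(-3)/(4+-1*(-3)) = 15.
≈ 15.0000 (to 4 d.p.).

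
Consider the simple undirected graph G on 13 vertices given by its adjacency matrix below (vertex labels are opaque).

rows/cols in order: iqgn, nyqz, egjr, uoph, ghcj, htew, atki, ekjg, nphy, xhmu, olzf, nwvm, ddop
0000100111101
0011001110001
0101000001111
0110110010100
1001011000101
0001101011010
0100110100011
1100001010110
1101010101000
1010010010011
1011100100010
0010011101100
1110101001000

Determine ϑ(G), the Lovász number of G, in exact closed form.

sqrt(13)

N(iqgn) = {ghcj, ekjg, nphy, xhmu, olzf, ddop}, |N(iqgn)| = 6.
Vertex uoph has 6 neighbors: nyqz, egjr, ghcj, htew, nphy, olzf.
Vertex xhmu has 6 neighbors: iqgn, egjr, htew, nphy, nwvm, ddop.
deg(nwvm) = 6; N(nwvm) = {egjr, htew, atki, ekjg, xhmu, olzf}.
13-vertex 6-regular graph: SR(13,6,2,3) — a Paley graph.
The 3 distinct eigenvalues: [6.0, 1.30278, -2.30278].
Lovász: ϑ = −13(-sqrt(13)/2 - 1/2)/(6+-(-sqrt(13)/2 - 1/2)) = sqrt(13).
ϑ(G) ≈ 3.605551275.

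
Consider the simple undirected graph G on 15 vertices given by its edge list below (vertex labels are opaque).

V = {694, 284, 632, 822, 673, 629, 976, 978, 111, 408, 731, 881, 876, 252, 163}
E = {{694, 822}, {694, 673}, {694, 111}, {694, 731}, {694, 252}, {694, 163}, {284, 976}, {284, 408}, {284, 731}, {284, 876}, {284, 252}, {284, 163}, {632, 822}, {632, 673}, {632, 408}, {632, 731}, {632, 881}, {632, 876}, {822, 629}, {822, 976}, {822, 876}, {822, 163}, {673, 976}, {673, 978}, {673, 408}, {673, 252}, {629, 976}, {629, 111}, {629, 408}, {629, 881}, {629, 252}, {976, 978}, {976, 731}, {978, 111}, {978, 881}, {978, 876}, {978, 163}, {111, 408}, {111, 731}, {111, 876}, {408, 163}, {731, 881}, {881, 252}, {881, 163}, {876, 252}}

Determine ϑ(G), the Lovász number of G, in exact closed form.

Vertex 632 has 6 neighbors: 822, 673, 408, 731, 881, 876.
N(629) = {822, 976, 111, 408, 881, 252}, |N(629)| = 6.
deg(976) = 6; N(976) = {284, 822, 673, 629, 978, 731}.
Vertex 111 has 6 neighbors: 694, 629, 978, 408, 731, 876.
deg(v) = 6 for all v (|V|=15); this is K(6,2), the Kneser graph.
A has 3 distinct eigenvalues ≈ [6.0, 1.0, -3.0].
With N=15: ϑ(G) = 15·(-1*(-3))/(6−(-3)) = 5.
Numerically 5.000000000.

5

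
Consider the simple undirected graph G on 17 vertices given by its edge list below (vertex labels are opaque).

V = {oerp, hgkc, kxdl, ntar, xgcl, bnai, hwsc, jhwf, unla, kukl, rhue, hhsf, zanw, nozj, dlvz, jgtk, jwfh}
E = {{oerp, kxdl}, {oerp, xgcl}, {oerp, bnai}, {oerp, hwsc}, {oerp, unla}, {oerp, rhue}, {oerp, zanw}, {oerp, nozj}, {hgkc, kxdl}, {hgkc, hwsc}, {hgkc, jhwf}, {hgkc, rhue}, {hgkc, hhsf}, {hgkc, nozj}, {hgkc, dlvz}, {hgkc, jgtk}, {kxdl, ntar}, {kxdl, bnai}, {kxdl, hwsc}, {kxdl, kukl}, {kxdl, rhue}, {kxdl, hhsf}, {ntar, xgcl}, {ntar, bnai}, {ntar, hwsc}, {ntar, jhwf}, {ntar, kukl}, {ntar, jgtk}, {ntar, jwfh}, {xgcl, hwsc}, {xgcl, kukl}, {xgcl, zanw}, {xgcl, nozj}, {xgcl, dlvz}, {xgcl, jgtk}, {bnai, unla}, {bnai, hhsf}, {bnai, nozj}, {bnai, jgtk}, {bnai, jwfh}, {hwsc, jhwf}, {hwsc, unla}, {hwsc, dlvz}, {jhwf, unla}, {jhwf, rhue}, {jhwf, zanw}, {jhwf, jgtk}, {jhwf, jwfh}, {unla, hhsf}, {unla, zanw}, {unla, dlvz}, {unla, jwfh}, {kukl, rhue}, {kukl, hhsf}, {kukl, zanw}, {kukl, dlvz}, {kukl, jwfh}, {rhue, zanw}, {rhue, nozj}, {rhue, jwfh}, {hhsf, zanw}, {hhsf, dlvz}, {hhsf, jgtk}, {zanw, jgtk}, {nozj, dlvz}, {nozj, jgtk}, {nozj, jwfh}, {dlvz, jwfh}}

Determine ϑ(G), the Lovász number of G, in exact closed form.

N(ntar) = {kxdl, xgcl, bnai, hwsc, jhwf, kukl, jgtk, jwfh}, |N(ntar)| = 8.
N(hhsf) = {hgkc, kxdl, bnai, unla, kukl, zanw, dlvz, jgtk}, |N(hhsf)| = 8.
Vertex xgcl has 8 neighbors: oerp, ntar, hwsc, kukl, zanw, nozj, dlvz, jgtk.
N(jhwf) = {hgkc, ntar, hwsc, unla, rhue, zanw, jgtk, jwfh}, |N(jhwf)| = 8.
8-regular, N=17; SR(17,8,3,4) — a Paley graph.
Distinct eigenvalues (to 5 d.p.): [8.0, 1.56155, -2.56155].
−17·(-sqrt(17)/2 - 1/2) / ((8)−(-sqrt(17)/2 - 1/2)) = sqrt(17) = ϑ(G).
≈ 4.1231 (to 4 d.p.).

sqrt(17)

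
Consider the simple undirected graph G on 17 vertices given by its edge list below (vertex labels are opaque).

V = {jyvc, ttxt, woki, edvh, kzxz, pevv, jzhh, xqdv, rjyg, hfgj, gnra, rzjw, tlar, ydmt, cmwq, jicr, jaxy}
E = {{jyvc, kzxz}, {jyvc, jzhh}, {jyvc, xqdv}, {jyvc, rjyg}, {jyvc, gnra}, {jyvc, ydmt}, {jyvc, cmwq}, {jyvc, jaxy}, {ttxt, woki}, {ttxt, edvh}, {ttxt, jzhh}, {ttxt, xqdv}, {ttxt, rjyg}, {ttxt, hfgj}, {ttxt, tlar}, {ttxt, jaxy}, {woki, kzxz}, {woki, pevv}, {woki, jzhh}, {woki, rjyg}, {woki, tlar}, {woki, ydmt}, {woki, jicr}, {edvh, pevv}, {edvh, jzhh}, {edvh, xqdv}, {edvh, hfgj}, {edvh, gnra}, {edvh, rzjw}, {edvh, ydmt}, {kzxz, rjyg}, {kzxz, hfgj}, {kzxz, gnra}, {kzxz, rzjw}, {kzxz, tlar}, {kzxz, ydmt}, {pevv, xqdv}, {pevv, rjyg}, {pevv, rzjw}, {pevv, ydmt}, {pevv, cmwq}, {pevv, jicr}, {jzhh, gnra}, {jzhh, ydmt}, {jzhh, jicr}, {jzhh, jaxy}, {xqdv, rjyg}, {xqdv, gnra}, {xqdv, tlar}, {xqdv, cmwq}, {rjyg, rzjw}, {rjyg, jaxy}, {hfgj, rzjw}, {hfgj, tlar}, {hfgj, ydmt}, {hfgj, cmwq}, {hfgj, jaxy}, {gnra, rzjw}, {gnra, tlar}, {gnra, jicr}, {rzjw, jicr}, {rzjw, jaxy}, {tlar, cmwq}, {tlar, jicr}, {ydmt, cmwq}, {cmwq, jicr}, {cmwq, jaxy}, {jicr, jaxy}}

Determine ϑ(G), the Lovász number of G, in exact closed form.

N(ttxt) = {woki, edvh, jzhh, xqdv, rjyg, hfgj, tlar, jaxy}, |N(ttxt)| = 8.
N(xqdv) = {jyvc, ttxt, edvh, pevv, rjyg, gnra, tlar, cmwq}, |N(xqdv)| = 8.
deg(pevv) = 8; N(pevv) = {woki, edvh, xqdv, rjyg, rzjw, ydmt, cmwq, jicr}.
Vertex jicr has 8 neighbors: woki, pevv, jzhh, gnra, rzjw, tlar, cmwq, jaxy.
Every vertex has degree 8 (N=17); strongly regular (17,8,3,4).
spec(A) ≈ [8.0, 1.561553, -2.561553] (distinct, 6 d.p.).
−17·(-sqrt(17)/2 - 1/2) / ((8)−(-sqrt(17)/2 - 1/2)) = sqrt(17) = ϑ(G).
= 4.12310563… (decimal).

sqrt(17)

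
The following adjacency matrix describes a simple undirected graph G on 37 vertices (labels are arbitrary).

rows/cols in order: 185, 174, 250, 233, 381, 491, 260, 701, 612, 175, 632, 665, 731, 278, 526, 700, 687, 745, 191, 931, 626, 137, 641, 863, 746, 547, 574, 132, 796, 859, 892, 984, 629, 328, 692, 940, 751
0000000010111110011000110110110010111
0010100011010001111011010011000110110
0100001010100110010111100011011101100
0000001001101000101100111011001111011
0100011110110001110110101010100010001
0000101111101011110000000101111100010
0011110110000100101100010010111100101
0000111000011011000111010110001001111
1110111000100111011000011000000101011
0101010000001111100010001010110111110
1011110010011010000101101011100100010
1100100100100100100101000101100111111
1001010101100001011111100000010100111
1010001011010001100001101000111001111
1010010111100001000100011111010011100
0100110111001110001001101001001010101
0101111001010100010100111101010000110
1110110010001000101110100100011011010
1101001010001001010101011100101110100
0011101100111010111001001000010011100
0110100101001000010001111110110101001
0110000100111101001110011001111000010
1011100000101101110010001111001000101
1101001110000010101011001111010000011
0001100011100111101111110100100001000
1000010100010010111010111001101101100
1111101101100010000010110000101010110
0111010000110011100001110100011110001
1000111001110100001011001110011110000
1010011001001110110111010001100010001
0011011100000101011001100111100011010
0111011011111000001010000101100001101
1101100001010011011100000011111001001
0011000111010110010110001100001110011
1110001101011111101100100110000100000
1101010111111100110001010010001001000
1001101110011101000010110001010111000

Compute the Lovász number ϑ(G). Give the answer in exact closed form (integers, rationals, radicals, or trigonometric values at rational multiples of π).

sqrt(37)

N(381) = {174, 491, 260, 701, 612, 632, 665, 700, 687, 745, 931, 626, 641, 746, 574, 796, 629, 751}, |N(381)| = 18.
N(796) = {185, 381, 491, 260, 175, 632, 665, 278, 191, 626, 137, 746, 547, 574, 859, 892, 984, 629}, |N(796)| = 18.
deg(174) = 18; N(174) = {250, 381, 612, 175, 665, 700, 687, 745, 191, 626, 137, 863, 574, 132, 984, 629, 692, 940}.
deg(731) = 18; N(731) = {185, 233, 491, 701, 175, 632, 700, 745, 191, 931, 626, 137, 641, 859, 984, 692, 940, 751}.
G on 37 vertices is 18-regular; Paley(37): SR with (k,λ,μ)=(18,8,9).
spec(A) ≈ [18.0, 2.5414, -3.5414] (distinct, 4 d.p.).
With N=37: ϑ(G) = 37·(-(-sqrt(37)/2 - 1/2))/(18−(-sqrt(37)/2 - 1/2)) = sqrt(37).
= 6.08276… (decimal).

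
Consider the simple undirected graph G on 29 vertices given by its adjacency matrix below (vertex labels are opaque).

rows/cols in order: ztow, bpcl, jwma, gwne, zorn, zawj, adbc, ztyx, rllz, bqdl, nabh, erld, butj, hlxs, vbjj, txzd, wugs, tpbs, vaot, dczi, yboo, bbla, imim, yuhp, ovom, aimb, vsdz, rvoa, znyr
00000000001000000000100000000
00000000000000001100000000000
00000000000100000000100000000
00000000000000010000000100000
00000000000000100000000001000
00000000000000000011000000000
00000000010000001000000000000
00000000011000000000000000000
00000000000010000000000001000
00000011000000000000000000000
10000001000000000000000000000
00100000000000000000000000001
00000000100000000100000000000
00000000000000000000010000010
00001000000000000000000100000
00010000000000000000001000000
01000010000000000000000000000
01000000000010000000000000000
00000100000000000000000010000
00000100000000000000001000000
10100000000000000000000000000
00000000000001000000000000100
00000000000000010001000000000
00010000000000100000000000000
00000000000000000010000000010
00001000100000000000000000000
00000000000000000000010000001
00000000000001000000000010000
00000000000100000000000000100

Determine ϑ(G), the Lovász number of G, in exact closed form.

29*cos(pi/29)/(cos(pi/29) + 1)

deg(vaot) = 2; N(vaot) = {zawj, ovom}.
Vertex yuhp has 2 neighbors: gwne, vbjj.
N(jwma) = {erld, yboo}, |N(jwma)| = 2.
deg(yboo) = 2; N(yboo) = {ztow, jwma}.
Regular of degree 2 on 29 vertices: this is C_{29}, the 29-cycle.
The 15 distinct eigenvalues: [2.0, 1.953241, 1.815151, 1.592186, 1.294773, 0.936817, 0.535057, 0.108278, -0.323564, -0.740276, -1.122374, -1.451991, -1.713714, -1.895306, -1.988276].
−29·(-2*cos(pi/29)) / ((2)−(-2*cos(pi/29))) = 29*cos(pi/29)/(cos(pi/29) + 1) = ϑ(G).
Numerically 14.45738.
14 ≤ 29*cos(pi/29)/(cos(pi/29) + 1) ≤ 15: both strict.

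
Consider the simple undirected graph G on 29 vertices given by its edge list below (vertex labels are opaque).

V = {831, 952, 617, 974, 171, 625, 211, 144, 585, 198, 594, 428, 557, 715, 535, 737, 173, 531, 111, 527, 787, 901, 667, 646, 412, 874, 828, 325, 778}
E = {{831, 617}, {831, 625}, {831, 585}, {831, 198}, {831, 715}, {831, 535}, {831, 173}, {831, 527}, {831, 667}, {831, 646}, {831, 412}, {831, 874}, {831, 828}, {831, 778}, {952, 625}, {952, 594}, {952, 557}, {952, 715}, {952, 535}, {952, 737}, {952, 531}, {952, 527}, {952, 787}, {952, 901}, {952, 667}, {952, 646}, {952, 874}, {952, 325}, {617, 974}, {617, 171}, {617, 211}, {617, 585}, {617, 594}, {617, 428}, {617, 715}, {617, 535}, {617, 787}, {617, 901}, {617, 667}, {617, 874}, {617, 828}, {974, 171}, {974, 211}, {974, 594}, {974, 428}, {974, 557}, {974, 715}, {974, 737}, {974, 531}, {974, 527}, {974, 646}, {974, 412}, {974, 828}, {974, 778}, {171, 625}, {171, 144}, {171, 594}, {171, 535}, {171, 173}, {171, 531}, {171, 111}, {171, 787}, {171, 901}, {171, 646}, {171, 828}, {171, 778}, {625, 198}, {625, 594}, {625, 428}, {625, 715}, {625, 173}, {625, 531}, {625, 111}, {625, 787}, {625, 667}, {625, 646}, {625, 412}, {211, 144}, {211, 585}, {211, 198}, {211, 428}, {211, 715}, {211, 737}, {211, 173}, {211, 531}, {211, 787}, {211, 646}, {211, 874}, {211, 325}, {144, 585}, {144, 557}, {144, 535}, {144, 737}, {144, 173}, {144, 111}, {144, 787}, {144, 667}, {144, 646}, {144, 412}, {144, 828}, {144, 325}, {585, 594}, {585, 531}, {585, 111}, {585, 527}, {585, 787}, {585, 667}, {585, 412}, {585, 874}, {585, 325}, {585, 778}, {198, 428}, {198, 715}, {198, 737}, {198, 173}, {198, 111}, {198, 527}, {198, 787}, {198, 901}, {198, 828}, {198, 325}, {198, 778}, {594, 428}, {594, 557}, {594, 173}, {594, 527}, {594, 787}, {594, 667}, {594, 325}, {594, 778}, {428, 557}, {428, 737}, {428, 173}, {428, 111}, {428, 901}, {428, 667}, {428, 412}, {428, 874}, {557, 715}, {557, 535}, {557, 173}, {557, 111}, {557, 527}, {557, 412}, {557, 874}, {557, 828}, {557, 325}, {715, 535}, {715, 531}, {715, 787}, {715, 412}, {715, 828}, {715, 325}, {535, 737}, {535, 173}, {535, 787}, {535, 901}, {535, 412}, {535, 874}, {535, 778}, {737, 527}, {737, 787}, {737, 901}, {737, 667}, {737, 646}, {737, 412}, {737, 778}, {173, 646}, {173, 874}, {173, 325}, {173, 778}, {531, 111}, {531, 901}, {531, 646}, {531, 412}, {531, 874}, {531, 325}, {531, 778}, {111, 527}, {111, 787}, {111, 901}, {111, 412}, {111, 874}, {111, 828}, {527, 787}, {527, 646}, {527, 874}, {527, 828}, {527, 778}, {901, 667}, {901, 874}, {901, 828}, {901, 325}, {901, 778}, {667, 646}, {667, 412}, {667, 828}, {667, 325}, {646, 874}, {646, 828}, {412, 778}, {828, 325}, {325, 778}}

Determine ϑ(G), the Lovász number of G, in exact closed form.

sqrt(29)

N(585) = {831, 617, 211, 144, 594, 531, 111, 527, 787, 667, 412, 874, 325, 778}, |N(585)| = 14.
Vertex 173 has 14 neighbors: 831, 171, 625, 211, 144, 198, 594, 428, 557, 535, 646, 874, 325, 778.
deg(594) = 14; N(594) = {952, 617, 974, 171, 625, 585, 428, 557, 173, 527, 787, 667, 325, 778}.
N(535) = {831, 952, 617, 171, 144, 557, 715, 737, 173, 787, 901, 412, 874, 778}, |N(535)| = 14.
29-vertex 14-regular graph: strongly regular (29,14,6,7).
The 3 distinct eigenvalues: [14.0, 2.193, -3.193].
ϑ = −N·λ_min/(λ_max−λ_min) = −29·(-sqrt(29)/2 - 1/2)/(14−(-sqrt(29)/2 - 1/2)) = sqrt(29).
= 5.38516481… (decimal).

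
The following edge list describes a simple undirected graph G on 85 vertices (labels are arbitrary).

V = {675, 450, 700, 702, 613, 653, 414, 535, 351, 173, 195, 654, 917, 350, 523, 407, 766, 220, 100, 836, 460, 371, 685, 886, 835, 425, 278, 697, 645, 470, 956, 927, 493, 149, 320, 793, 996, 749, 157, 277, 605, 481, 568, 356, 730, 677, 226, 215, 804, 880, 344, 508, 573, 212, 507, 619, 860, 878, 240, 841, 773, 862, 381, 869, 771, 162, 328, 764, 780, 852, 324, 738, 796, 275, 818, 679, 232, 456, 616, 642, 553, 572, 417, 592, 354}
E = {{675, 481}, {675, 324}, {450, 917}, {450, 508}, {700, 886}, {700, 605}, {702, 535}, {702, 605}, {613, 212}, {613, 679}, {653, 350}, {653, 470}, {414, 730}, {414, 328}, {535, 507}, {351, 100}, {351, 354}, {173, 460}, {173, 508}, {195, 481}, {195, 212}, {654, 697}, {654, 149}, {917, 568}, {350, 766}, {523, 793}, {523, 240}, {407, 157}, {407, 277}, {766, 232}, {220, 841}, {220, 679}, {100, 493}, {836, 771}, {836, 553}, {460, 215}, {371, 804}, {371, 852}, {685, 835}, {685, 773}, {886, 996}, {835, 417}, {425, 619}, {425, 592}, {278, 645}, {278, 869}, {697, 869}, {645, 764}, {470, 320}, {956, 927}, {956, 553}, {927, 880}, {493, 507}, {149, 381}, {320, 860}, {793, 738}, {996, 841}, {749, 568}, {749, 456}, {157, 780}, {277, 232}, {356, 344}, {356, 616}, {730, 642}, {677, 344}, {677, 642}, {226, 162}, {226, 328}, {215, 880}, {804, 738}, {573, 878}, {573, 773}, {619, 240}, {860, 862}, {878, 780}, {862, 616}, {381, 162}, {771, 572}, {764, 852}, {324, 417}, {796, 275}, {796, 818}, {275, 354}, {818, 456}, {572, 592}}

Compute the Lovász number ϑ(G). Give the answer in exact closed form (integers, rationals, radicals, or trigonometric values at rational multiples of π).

85*cos(pi/85)/(cos(pi/85) + 1)

N(417) = {835, 324}, |N(417)| = 2.
deg(852) = 2; N(852) = {371, 764}.
Vertex 766 has 2 neighbors: 350, 232.
N(278) = {645, 869}, |N(278)| = 2.
Regular of degree 2 on 85 vertices: connected 2-regular on 85 ⇒ C_{85}.
spec(A) ≈ [2.0, 1.99454, 1.97818, 1.95102, 1.91321, 1.86494, 1.80649, 1.73818, 1.66037, 1.57349, 1.47802, 1.37447, 1.26342, 1.14547, 1.02126, 0.89148, 0.75682, 0.61803, 0.47587, 0.33111, 0.18454, 0.03696, -0.11082, -0.258, -0.40376, -0.54733, -0.6879, -0.82471, -0.95702, -1.08411, -1.20527, -1.31985, -1.42722, -1.5268, -1.61803, -1.70043, -1.77355, -1.83697, -1.89037, -1.93344, -1.96595, -1.98772, -1.99863] (distinct, 5 d.p.).
λ_max=2, λ_min=-2*cos(pi/85); ϑ = −85·λ_min/(λ_max−λ_min) = 85*cos(pi/85)/(cos(pi/85) + 1).
Numerically 42.485483.
42 ≤ 85*cos(pi/85)/(cos(pi/85) + 1) ≤ 43: both strict.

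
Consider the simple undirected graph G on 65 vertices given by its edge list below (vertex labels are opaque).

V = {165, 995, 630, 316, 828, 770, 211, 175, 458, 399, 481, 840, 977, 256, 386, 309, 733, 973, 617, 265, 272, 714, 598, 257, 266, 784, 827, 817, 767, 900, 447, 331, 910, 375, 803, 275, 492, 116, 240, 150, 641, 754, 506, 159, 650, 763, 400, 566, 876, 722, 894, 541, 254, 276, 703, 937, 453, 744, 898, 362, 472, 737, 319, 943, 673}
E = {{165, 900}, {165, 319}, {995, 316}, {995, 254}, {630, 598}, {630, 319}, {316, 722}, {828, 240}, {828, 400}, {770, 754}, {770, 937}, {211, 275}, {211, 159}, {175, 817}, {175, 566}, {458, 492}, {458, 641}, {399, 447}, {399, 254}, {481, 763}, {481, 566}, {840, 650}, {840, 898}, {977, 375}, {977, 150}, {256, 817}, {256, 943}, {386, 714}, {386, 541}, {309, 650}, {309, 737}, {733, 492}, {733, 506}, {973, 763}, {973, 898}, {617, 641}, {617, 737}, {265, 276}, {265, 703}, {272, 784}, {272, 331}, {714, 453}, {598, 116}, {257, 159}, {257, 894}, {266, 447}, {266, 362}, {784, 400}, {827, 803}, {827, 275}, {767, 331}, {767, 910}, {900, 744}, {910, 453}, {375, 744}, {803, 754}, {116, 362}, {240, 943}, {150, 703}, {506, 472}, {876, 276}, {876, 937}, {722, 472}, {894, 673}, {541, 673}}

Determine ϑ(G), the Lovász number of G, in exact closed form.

N(900) = {165, 744}, |N(900)| = 2.
Vertex 894 has 2 neighbors: 257, 673.
deg(784) = 2; N(784) = {272, 400}.
N(240) = {828, 943}, |N(240)| = 2.
Every vertex has degree 2 (N=65); a single 65-cycle (edge-transitive).
The 33 distinct eigenvalues: [2.0, 1.990663, 1.96274, 1.916492, 1.852349, 1.770912, 1.67294, 1.559349, 1.431198, 1.289684, 1.136129, 0.971967, 0.798729, 0.618034, 0.431568, 0.241073, 0.048327, -0.14487, -0.336714, -0.525415, -0.70921, -0.886383, -1.05528, -1.214325, -1.362032, -1.497021, -1.618034, -1.723939, -1.813749, -1.886624, -1.941884, -1.979013, -1.997664].
Lovász: ϑ = −65(-2*cos(pi/65))/(2+-(-1)*2*cos(pi/65)) = 65*cos(pi/65)/(cos(pi/65) + 1).
ϑ(G) ≈ 32.4810.
Sandwich: α(G)=32 ≤ ϑ(G)=65*cos(pi/65)/(cos(pi/65) + 1) ≤ χ(Ḡ)=33 (both strict).

65*cos(pi/65)/(cos(pi/65) + 1)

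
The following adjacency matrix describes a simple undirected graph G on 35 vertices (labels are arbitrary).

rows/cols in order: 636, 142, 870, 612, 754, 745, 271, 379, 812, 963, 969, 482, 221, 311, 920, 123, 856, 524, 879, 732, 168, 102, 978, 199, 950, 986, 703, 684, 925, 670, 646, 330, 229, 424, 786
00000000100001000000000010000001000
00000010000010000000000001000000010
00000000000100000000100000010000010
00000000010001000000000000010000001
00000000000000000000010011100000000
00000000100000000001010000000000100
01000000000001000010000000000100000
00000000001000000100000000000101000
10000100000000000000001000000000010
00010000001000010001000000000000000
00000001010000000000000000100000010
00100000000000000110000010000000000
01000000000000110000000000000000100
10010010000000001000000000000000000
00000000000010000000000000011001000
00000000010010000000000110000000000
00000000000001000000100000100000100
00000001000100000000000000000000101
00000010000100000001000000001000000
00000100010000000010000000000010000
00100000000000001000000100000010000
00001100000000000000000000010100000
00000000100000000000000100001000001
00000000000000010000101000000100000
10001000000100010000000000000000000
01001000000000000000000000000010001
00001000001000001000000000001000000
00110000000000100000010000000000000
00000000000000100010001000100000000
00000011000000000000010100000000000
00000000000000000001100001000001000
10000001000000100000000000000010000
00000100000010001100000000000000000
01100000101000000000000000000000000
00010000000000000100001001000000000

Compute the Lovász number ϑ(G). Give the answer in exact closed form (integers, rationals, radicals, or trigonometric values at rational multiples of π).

15

N(102) = {754, 745, 684, 670}, |N(102)| = 4.
N(482) = {870, 524, 879, 950}, |N(482)| = 4.
deg(670) = 4; N(670) = {271, 379, 102, 199}.
Vertex 925 has 4 neighbors: 920, 879, 978, 703.
G on 35 vertices is 4-regular; Kneser-type, 3-subsets of [7].
Distinct eigenvalues (to 6 d.p.): [4.0, 2.0, -1.0, -3.0].
λ_max=4, λ_min=-3; ϑ = −35·λ_min/(λ_max−λ_min) = 15.
ϑ(G) ≈ 15.00000.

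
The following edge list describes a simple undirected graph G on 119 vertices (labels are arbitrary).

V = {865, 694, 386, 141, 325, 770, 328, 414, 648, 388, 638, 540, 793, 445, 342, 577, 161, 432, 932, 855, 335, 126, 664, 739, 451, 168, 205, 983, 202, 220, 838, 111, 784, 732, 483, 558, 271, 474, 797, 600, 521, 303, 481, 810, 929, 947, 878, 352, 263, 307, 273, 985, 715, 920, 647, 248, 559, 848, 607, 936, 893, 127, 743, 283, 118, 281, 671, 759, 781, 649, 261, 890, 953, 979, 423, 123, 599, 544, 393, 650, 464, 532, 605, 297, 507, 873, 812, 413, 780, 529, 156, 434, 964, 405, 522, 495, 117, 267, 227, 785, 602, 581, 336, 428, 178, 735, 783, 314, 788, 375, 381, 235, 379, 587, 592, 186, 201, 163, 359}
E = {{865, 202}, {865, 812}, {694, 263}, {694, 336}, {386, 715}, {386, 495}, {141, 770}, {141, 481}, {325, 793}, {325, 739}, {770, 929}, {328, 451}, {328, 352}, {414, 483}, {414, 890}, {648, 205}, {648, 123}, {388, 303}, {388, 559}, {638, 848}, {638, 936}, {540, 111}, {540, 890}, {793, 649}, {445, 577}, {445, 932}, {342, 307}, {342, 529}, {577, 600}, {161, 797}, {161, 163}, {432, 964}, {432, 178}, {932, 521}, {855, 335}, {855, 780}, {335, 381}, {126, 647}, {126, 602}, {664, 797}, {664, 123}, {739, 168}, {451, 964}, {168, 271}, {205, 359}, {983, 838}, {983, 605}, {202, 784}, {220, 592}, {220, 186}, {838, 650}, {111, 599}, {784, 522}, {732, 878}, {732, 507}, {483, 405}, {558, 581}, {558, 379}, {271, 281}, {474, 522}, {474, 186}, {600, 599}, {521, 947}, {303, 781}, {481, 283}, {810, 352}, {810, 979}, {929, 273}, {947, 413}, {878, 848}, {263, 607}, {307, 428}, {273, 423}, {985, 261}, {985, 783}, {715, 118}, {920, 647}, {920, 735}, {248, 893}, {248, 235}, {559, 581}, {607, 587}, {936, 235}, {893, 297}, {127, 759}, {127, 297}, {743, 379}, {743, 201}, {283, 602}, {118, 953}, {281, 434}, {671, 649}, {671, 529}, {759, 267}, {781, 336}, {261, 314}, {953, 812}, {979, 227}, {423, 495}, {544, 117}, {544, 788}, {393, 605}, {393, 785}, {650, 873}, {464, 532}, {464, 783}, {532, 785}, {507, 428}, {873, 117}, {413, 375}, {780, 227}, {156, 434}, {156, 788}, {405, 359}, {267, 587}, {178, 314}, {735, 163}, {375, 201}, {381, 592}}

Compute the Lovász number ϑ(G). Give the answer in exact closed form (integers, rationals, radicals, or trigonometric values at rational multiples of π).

N(983) = {838, 605}, |N(983)| = 2.
N(529) = {342, 671}, |N(529)| = 2.
N(405) = {483, 359}, |N(405)| = 2.
N(671) = {649, 529}, |N(671)| = 2.
G on 119 vertices is 2-regular; the odd cycle C_{119}.
A has 60 distinct eigenvalues ≈ [2.0, 1.9972, 1.9889, 1.975, 1.9556, 1.9307, 1.9005, 1.8649, 1.8242, 1.7784, 1.7276, 1.672, 1.6118, 1.5471, 1.478, 1.4048, 1.3278, 1.247, 1.1627, 1.0752, 0.9847, 0.8915, 0.7957, 0.6978, 0.5979, 0.4964, 0.3934, 0.2894, 0.1845, 0.0792, -0.0264, -0.1319, -0.237, -0.3415, -0.445, -0.5473, -0.6481, -0.747, -0.8439, -0.9384, -1.0303, -1.1194, -1.2053, -1.2878, -1.3668, -1.4419, -1.5131, -1.58, -1.6425, -1.7004, -1.7536, -1.8019, -1.8452, -1.8834, -1.9163, -1.9438, -1.9659, -1.9826, -1.9937, -1.9993].
−119·(-2*cos(pi/119)) / ((2)−(-2*cos(pi/119))) = 119*cos(pi/119)/(cos(pi/119) + 1) = ϑ(G).
Numerically 59.4896316.
Sandwich: α(G)=59 ≤ ϑ(G)=119*cos(pi/119)/(cos(pi/119) + 1) ≤ χ(Ḡ)=60 (both strict).

119*cos(pi/119)/(cos(pi/119) + 1)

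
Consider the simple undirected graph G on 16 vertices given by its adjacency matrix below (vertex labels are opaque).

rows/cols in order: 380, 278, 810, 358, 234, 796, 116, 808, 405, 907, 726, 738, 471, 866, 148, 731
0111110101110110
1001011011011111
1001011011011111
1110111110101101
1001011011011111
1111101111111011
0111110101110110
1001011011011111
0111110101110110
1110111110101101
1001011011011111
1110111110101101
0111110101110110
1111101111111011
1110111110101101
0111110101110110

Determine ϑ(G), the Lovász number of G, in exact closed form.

N(471) = {278, 810, 358, 234, 796, 808, 907, 726, 738, 866, 148}, |N(471)| = 11.
deg(116) = 11; N(116) = {278, 810, 358, 234, 796, 808, 907, 726, 738, 866, 148}.
Vertex 808 has 11 neighbors: 380, 358, 796, 116, 405, 907, 738, 471, 866, 148, 731.
Vertex 796 has 14 neighbors: 380, 278, 810, 358, 234, 116, 808, 405, 907, 726, 738, 471, 148, 731.
G = K_{5,5,4,2}: α = 5 = χ(Ḡ), so ϑ = 5.
≈ 5.0000000 (to 7 d.p.).
α=5, χ(Ḡ)=5; ϑ=5 lies between (collapsed).

5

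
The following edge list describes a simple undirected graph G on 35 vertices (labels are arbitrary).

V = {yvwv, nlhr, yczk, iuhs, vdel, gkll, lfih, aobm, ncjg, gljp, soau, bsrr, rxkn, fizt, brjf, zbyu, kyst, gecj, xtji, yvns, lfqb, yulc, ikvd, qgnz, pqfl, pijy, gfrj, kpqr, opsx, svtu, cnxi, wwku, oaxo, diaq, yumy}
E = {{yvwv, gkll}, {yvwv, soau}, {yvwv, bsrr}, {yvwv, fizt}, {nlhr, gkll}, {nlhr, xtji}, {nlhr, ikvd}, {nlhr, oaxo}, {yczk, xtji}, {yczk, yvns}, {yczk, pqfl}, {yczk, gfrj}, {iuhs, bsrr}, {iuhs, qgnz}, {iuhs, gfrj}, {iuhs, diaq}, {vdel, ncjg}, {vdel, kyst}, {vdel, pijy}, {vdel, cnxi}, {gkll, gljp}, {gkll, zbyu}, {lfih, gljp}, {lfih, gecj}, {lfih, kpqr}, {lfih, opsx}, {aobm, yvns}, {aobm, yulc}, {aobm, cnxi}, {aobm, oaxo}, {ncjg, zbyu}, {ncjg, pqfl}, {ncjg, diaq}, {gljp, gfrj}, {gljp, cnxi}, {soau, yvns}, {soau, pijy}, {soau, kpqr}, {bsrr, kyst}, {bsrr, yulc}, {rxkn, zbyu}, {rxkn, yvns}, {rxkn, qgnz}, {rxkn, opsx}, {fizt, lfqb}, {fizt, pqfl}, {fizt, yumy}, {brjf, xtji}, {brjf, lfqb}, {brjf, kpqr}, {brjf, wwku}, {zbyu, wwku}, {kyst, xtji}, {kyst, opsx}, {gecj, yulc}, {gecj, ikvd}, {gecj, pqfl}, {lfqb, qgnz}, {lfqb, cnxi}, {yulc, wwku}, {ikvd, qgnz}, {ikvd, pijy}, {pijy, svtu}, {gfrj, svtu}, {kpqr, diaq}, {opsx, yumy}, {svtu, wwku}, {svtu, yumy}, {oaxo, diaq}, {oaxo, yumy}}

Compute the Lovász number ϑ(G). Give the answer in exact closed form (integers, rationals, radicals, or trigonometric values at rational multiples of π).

N(ikvd) = {nlhr, gecj, qgnz, pijy}, |N(ikvd)| = 4.
Vertex yvns has 4 neighbors: yczk, aobm, soau, rxkn.
N(pijy) = {vdel, soau, ikvd, svtu}, |N(pijy)| = 4.
deg(yulc) = 4; N(yulc) = {aobm, bsrr, gecj, wwku}.
35-vertex 4-regular graph: Kneser-type, 3-subsets of [7].
A has 4 distinct eigenvalues ≈ [4.0, 2.0, -1.0, -3.0].
ϑ = −N·λ_min/(λ_max−λ_min) = −35·(-3)/(4−(-3)) = 15.
= 15.000000000… (decimal).

15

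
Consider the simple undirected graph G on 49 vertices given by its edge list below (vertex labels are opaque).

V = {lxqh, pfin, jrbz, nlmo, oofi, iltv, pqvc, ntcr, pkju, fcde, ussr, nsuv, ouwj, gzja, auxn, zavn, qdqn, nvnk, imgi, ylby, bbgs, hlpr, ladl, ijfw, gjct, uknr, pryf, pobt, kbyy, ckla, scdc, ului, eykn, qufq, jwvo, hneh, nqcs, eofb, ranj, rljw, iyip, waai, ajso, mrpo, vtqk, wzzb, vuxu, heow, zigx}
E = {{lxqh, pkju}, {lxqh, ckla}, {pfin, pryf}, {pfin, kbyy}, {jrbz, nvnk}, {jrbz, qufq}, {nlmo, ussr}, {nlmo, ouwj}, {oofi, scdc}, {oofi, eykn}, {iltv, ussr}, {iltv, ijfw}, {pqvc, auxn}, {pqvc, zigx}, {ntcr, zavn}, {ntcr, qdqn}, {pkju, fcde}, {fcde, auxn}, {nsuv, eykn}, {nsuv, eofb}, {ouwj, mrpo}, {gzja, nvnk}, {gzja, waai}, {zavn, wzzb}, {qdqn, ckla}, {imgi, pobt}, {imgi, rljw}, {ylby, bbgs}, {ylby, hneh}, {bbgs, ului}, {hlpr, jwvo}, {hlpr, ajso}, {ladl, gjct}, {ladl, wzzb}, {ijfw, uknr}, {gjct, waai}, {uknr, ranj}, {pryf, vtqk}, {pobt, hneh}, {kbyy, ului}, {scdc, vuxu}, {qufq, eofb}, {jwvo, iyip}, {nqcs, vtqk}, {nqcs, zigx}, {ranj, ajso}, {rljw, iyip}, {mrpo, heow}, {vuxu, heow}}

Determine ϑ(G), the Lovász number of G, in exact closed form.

Vertex ckla has 2 neighbors: lxqh, qdqn.
N(nsuv) = {eykn, eofb}, |N(nsuv)| = 2.
deg(zigx) = 2; N(zigx) = {pqvc, nqcs}.
N(bbgs) = {ylby, ului}, |N(bbgs)| = 2.
49-vertex 2-regular graph: connected 2-regular on 49 ⇒ C_{49}.
Distinct eigenvalues (to 3 d.p.): [2.0, 1.984, 1.935, 1.854, 1.743, 1.603, 1.437, 1.247, 1.037, 0.81, 0.569, 0.319, 0.064, -0.192, -0.445, -0.691, -0.925, -1.144, -1.345, -1.523, -1.676, -1.802, -1.898, -1.963, -1.996].
−49·(-2*cos(pi/49)) / ((2)−(-2*cos(pi/49))) = 49*cos(pi/49)/(cos(pi/49) + 1) = ϑ(G).
≈ 24.47481 (to 5 d.p.).
Check 24 ≤ 49*cos(pi/49)/(cos(pi/49) + 1) ≤ 25: both strict.

49*cos(pi/49)/(cos(pi/49) + 1)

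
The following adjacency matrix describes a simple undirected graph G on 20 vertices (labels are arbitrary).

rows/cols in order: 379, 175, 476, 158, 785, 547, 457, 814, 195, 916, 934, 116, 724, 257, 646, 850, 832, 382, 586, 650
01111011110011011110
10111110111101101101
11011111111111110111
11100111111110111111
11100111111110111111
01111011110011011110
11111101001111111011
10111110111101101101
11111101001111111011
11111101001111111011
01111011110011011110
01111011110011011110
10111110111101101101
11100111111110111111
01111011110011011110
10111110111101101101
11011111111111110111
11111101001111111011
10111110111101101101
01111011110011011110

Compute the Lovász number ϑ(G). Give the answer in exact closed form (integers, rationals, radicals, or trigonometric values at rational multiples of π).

Vertex 724 has 15 neighbors: 379, 476, 158, 785, 547, 457, 195, 916, 934, 116, 257, 646, 832, 382, 650.
Vertex 457 has 16 neighbors: 379, 175, 476, 158, 785, 547, 814, 934, 116, 724, 257, 646, 850, 832, 586, 650.
N(646) = {175, 476, 158, 785, 457, 814, 195, 916, 724, 257, 850, 832, 382, 586}, |N(646)| = 14.
Vertex 934 has 14 neighbors: 175, 476, 158, 785, 457, 814, 195, 916, 724, 257, 850, 832, 382, 586.
K_{6,5,4,3,2} (perfect); ϑ(G) = α(G) = max{6,5,4,3,2} = 6.
≈ 6.00000 (to 5 d.p.).
Check 6 ≤ 6 ≤ 6: collapsed.

6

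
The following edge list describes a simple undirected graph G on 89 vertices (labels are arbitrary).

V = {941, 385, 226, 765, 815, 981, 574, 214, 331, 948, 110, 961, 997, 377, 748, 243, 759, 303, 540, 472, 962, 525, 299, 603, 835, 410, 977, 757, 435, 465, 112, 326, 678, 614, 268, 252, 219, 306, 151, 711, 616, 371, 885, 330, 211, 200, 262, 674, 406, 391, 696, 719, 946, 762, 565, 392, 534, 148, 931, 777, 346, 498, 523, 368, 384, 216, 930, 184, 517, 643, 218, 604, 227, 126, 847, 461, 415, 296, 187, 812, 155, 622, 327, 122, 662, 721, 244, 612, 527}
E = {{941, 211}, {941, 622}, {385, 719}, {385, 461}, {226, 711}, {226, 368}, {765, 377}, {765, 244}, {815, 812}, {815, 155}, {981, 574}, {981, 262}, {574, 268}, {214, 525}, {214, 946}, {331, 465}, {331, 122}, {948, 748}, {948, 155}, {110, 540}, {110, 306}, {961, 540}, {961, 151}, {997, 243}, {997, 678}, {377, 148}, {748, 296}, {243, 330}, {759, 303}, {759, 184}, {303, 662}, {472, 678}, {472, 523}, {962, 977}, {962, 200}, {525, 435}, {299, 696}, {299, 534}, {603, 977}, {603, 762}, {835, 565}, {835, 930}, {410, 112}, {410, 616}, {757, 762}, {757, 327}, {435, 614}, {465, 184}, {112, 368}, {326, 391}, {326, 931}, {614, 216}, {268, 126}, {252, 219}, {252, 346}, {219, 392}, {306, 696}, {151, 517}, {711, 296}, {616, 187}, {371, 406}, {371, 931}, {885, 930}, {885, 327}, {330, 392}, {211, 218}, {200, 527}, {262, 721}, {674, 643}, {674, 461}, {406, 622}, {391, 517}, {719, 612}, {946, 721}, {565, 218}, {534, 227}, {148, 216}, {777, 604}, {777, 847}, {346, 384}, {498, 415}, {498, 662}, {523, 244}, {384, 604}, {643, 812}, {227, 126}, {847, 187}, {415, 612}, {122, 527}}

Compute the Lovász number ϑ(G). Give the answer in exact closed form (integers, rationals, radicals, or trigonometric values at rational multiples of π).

deg(200) = 2; N(200) = {962, 527}.
N(565) = {835, 218}, |N(565)| = 2.
N(384) = {346, 604}, |N(384)| = 2.
Vertex 603 has 2 neighbors: 977, 762.
Regular of degree 2 on 89 vertices: connected 2-regular on 89 ⇒ C_{89}.
spec(A) ≈ [2.0, 1.995018, 1.980097, 1.955311, 1.920784, 1.876688, 1.823242, 1.760713, 1.689412, 1.609694, 1.521958, 1.426638, 1.324212, 1.215188, 1.10011, 0.979551, 0.854113, 0.724419, 0.591116, 0.454869, 0.316355, 0.176265, 0.035297, -0.105847, -0.246463, -0.385852, -0.523319, -0.658178, -0.789758, -0.917404, -1.040479, -1.158371, -1.270491, -1.376282, -1.475217, -1.566802, -1.650581, -1.726138, -1.793094, -1.851118, -1.89992, -1.939256, -1.968931, -1.988796, -1.998754] (distinct, 6 d.p.).
Lovász (edge-transitive): ϑ = −89·(-2*cos(pi/89))/((2)−(-2*cos(pi/89))) = 89*cos(pi/89)/(cos(pi/89) + 1).
≈ 44.4861353 (to 7 d.p.).
Check 44 ≤ 89*cos(pi/89)/(cos(pi/89) + 1) ≤ 45: both strict.

89*cos(pi/89)/(cos(pi/89) + 1)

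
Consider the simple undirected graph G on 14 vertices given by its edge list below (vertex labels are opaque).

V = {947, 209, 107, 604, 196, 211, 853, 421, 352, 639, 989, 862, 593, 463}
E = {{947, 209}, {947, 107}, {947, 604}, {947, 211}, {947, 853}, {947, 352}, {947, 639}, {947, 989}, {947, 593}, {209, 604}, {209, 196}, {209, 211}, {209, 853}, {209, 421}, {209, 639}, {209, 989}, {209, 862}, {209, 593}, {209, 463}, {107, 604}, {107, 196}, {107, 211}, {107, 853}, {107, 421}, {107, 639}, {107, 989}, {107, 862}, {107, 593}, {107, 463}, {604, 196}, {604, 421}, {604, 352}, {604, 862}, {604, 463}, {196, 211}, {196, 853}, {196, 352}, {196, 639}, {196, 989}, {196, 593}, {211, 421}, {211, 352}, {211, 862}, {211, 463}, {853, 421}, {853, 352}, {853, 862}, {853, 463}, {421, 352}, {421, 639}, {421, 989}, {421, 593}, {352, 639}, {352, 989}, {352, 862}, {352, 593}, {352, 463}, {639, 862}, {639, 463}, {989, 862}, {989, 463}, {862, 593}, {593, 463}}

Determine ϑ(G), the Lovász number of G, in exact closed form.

6

Vertex 989 has 8 neighbors: 947, 209, 107, 196, 421, 352, 862, 463.
N(947) = {209, 107, 604, 211, 853, 352, 639, 989, 593}, |N(947)| = 9.
deg(862) = 9; N(862) = {209, 107, 604, 211, 853, 352, 639, 989, 593}.
N(107) = {947, 604, 196, 211, 853, 421, 639, 989, 862, 593, 463}, |N(107)| = 11.
K_{6,5,3} (perfect); ϑ(G) = α(G) = max{6,5,3} = 6.
Numerically 6.00000.
Lovász sandwich 6 ≤ 6 ≤ 6: collapsed.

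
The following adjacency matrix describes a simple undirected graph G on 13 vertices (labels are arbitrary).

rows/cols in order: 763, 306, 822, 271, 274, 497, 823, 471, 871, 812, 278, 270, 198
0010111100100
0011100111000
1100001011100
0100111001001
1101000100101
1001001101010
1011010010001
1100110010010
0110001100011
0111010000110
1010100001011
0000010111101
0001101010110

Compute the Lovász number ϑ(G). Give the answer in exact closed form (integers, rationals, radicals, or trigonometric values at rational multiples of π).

Vertex 871 has 6 neighbors: 306, 822, 823, 471, 270, 198.
deg(471) = 6; N(471) = {763, 306, 274, 497, 871, 270}.
Vertex 306 has 6 neighbors: 822, 271, 274, 471, 871, 812.
N(274) = {763, 306, 271, 471, 278, 198}, |N(274)| = 6.
G on 13 vertices is 6-regular; SR(13,6,2,3) — a Paley graph.
Distinct eigenvalues (to 3 d.p.): [6.0, 1.303, -2.303].
ϑ = −N·λ_min/(λ_max−λ_min) = −13·(-sqrt(13)/2 - 1/2)/(6−(-sqrt(13)/2 - 1/2)) = sqrt(13).
Numerically 3.605551.

sqrt(13)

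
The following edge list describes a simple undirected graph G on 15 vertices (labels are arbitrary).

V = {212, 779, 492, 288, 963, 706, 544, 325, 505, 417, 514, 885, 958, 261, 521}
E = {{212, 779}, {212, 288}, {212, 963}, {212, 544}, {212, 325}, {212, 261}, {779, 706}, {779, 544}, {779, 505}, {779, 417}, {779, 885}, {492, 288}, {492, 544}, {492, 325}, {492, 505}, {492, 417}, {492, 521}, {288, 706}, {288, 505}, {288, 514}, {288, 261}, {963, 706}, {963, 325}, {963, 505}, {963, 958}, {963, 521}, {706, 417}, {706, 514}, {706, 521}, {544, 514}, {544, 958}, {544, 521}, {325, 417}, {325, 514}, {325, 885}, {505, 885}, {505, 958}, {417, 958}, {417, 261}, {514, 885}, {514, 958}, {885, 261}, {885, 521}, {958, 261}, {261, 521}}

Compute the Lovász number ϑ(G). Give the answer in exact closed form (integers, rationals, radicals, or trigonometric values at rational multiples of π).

Vertex 963 has 6 neighbors: 212, 706, 325, 505, 958, 521.
N(505) = {779, 492, 288, 963, 885, 958}, |N(505)| = 6.
N(885) = {779, 325, 505, 514, 261, 521}, |N(885)| = 6.
N(417) = {779, 492, 706, 325, 958, 261}, |N(417)| = 6.
15-vertex 6-regular graph: Kneser-type, 2-subsets of [6].
spec(A) ≈ [6.0, 1.0, -3.0] (distinct, 3 d.p.).
Lovász: ϑ = −15(-3)/(6+-1*(-3)) = 5.
≈ 5.0000000 (to 7 d.p.).

5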